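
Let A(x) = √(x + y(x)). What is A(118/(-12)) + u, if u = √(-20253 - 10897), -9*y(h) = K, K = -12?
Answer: I*(√34 + 10*√1246)/2 ≈ 179.41*I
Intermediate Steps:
y(h) = 4/3 (y(h) = -⅑*(-12) = 4/3)
u = 5*I*√1246 (u = √(-31150) = 5*I*√1246 ≈ 176.49*I)
A(x) = √(4/3 + x) (A(x) = √(x + 4/3) = √(4/3 + x))
A(118/(-12)) + u = √(12 + 9*(118/(-12)))/3 + 5*I*√1246 = √(12 + 9*(118*(-1/12)))/3 + 5*I*√1246 = √(12 + 9*(-59/6))/3 + 5*I*√1246 = √(12 - 177/2)/3 + 5*I*√1246 = √(-153/2)/3 + 5*I*√1246 = (3*I*√34/2)/3 + 5*I*√1246 = I*√34/2 + 5*I*√1246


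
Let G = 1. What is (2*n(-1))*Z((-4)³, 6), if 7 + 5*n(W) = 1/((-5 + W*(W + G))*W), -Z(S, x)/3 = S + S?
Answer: -26112/25 ≈ -1044.5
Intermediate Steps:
Z(S, x) = -6*S (Z(S, x) = -3*(S + S) = -6*S)
n(W) = -7/5 + 1/(5*W*(-5 + W*(1 + W))) (n(W) = -7/5 + (1/((-5 + W*(W + 1))*W))/5 = -7/5 + (1/((-5 + W*(1 + W))*W))/5 = -7/5 + (1/(W*(-5 + W*(1 + W))))/5 = -7/5 + 1/(5*W*(-5 + W*(1 + W))))
(2*n(-1))*Z((-4)³, 6) = (2*((⅕)*(1 - 7*(-1)² - 7*(-1)³ + 35*(-1))/(-1*(-5 - 1 + (-1)²))))*(-6*(-4)³) = (2*((⅕)*(-1)*(1 - 7*1 - 7*(-1) - 35)/(-5 - 1 + 1)))*(-6*(-64)) = (2*((⅕)*(-1)*(1 - 7 + 7 - 35)/(-5)))*384 = (2*((⅕)*(-1)*(-⅕)*(-34)))*384 = (2*(-34/25))*384 = -68/25*384 = -26112/25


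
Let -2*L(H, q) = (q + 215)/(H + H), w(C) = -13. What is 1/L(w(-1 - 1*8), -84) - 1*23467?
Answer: -3074125/131 ≈ -23467.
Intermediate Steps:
L(H, q) = -(215 + q)/(4*H) (L(H, q) = -(q + 215)/(2*(H + H)) = -(215 + q)/(2*(2*H)) = -(215 + q)*1/(2*H)/2 = -(215 + q)/(4*H))
1/L(w(-1 - 1*8), -84) - 1*23467 = 1/((¼)*(-215 - 1*(-84))/(-13)) - 1*23467 = 1/((¼)*(-1/13)*(-215 + 84)) - 23467 = 1/((¼)*(-1/13)*(-131)) - 23467 = 1/(131/52) - 23467 = 52/131 - 23467 = -3074125/131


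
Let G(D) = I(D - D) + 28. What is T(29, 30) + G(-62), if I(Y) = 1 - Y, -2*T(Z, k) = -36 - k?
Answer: 62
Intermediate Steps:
T(Z, k) = 18 + k/2 (T(Z, k) = -(-36 - k)/2 = 18 + k/2)
G(D) = 29 (G(D) = (1 - (D - D)) + 28 = (1 - 1*0) + 28 = (1 + 0) + 28 = 1 + 28 = 29)
T(29, 30) + G(-62) = (18 + (½)*30) + 29 = (18 + 15) + 29 = 33 + 29 = 62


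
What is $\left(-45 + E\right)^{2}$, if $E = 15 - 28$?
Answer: $3364$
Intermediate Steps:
$E = -13$
$\left(-45 + E\right)^{2} = \left(-45 - 13\right)^{2} = \left(-58\right)^{2} = 3364$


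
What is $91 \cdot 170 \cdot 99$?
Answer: $1531530$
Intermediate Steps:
$91 \cdot 170 \cdot 99 = 15470 \cdot 99 = 1531530$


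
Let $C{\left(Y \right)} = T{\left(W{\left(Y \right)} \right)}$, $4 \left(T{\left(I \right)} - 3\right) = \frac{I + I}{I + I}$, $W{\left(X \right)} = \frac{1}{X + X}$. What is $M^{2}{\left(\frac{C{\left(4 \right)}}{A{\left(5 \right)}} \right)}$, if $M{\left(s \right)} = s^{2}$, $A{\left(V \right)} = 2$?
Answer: $\frac{28561}{4096} \approx 6.9729$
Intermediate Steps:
$W{\left(X \right)} = \frac{1}{2 X}$
$T{\left(I \right)} = \frac{13}{4}$ ($T{\left(I \right)} = 3 + \frac{\left(I + I\right) \frac{1}{I + I}}{4} = 3 + \frac{2 I \frac{1}{2 I}}{4} = 3 + \frac{1}{4} \cdot 1 = 3 + \frac{1}{4} = \frac{13}{4}$)
$C{\left(Y \right)} = \frac{13}{4}$
$M^{2}{\left(\frac{C{\left(4 \right)}}{A{\left(5 \right)}} \right)} = \left(\left(\frac{13}{4 \cdot 2}\right)^{2}\right)^{2} = \left(\left(\frac{13}{4} \cdot \frac{1}{2}\right)^{2}\right)^{2} = \left(\left(\frac{13}{8}\right)^{2}\right)^{2} = \left(\frac{169}{64}\right)^{2} = \frac{28561}{4096}$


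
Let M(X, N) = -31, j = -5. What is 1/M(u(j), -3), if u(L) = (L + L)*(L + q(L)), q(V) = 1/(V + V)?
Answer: -1/31 ≈ -0.032258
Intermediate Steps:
q(V) = 1/(2*V)
u(L) = 2*L*(L + 1/(2*L)) (u(L) = (L + L)*(L + 1/(2*L)) = (2*L)*(L + 1/(2*L)) = 2*L*(L + 1/(2*L)))
1/M(u(j), -3) = 1/(-31) = -1/31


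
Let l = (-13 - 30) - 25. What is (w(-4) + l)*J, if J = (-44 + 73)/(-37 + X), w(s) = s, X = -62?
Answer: 232/11 ≈ 21.091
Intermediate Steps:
J = -29/99 (J = (-44 + 73)/(-37 - 62) = 29/(-99) = 29*(-1/99) = -29/99 ≈ -0.29293)
l = -68 (l = -43 - 25 = -68)
(w(-4) + l)*J = (-4 - 68)*(-29/99) = -72*(-29/99) = 232/11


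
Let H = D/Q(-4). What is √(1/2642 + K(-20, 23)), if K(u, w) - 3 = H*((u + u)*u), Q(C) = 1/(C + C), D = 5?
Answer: 3*I*√24816033874/2642 ≈ 178.88*I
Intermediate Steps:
Q(C) = 1/(2*C)
H = -40 (H = 5/(((½)/(-4))) = 5/(((½)*(-¼))) = 5/(-⅛) = 5*(-8) = -40)
K(u, w) = 3 - 80*u² (K(u, w) = 3 - 40*(u + u)*u = 3 - 40*2*u*u = 3 - 80*u²)
√(1/2642 + K(-20, 23)) = √(1/2642 + (3 - 80*(-20)²)) = √(1/2642 + (3 - 80*400)) = √(1/2642 + (3 - 32000)) = √(1/2642 - 31997) = √(-84536073/2642) = 3*I*√24816033874/2642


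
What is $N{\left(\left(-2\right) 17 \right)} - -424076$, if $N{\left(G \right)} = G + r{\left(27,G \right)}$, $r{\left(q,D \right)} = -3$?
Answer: $424039$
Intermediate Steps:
$N{\left(G \right)} = -3 + G$ ($N{\left(G \right)} = G - 3 = -3 + G$)
$N{\left(\left(-2\right) 17 \right)} - -424076 = \left(-3 - 34\right) - -424076 = \left(-3 - 34\right) + 424076 = -37 + 424076 = 424039$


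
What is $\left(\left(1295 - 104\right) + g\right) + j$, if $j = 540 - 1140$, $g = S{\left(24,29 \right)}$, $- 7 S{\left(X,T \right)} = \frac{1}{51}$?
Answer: $\frac{210986}{357} \approx 591.0$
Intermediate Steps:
$S{\left(X,T \right)} = - \frac{1}{357}$ ($S{\left(X,T \right)} = - \frac{1}{7 \cdot 51} = \left(- \frac{1}{7}\right) \frac{1}{51} = - \frac{1}{357}$)
$g = - \frac{1}{357} \approx -0.0028011$
$j = -600$
$\left(\left(1295 - 104\right) + g\right) + j = \left(\left(1295 - 104\right) - \frac{1}{357}\right) - 600 = \left(1191 - \frac{1}{357}\right) - 600 = \frac{425186}{357} - 600 = \frac{210986}{357}$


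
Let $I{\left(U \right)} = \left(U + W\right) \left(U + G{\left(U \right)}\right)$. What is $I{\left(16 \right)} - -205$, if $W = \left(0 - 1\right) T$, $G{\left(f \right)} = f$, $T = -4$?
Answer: $845$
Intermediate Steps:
$W = 4$ ($W = \left(0 - 1\right) \left(-4\right) = \left(-1\right) \left(-4\right) = 4$)
$I{\left(U \right)} = 2 U \left(4 + U\right)$ ($I{\left(U \right)} = \left(U + 4\right) \left(U + U\right) = \left(4 + U\right) 2 U = 2 U \left(4 + U\right)$)
$I{\left(16 \right)} - -205 = 2 \cdot 16 \left(4 + 16\right) - -205 = 2 \cdot 16 \cdot 20 + 205 = 640 + 205 = 845$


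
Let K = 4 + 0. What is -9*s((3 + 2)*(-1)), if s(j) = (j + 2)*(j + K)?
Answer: -27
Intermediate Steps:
K = 4
s(j) = (2 + j)*(4 + j) (s(j) = (j + 2)*(j + 4) = (2 + j)*(4 + j))
-9*s((3 + 2)*(-1)) = -9*(8 + ((3 + 2)*(-1))² + 6*((3 + 2)*(-1))) = -9*(8 + (5*(-1))² + 6*(5*(-1))) = -9*(8 + (-5)² + 6*(-5)) = -9*(8 + 25 - 30) = -9*3 = -27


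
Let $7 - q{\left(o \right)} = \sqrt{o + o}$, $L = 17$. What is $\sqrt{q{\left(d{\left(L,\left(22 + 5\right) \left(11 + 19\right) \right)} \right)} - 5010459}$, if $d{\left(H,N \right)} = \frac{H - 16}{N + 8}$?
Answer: $\frac{\sqrt{-838153421012 - 409 \sqrt{409}}}{409} \approx 2238.4 i$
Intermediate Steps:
$d{\left(H,N \right)} = \frac{-16 + H}{8 + N}$
$q{\left(o \right)} = 7 - \sqrt{2} \sqrt{o}$ ($q{\left(o \right)} = 7 - \sqrt{o + o} = 7 - \sqrt{2 o} = 7 - \sqrt{2} \sqrt{o}$)
$\sqrt{q{\left(d{\left(L,\left(22 + 5\right) \left(11 + 19\right) \right)} \right)} - 5010459} = \sqrt{\left(7 - \sqrt{2} \sqrt{\frac{-16 + 17}{8 + \left(22 + 5\right) \left(11 + 19\right)}}\right) - 5010459} = \sqrt{\left(7 - \sqrt{2} \sqrt{\frac{1}{8 + 27 \cdot 30} \cdot 1}\right) - 5010459} = \sqrt{\left(7 - \sqrt{2} \sqrt{\frac{1}{8 + 810} \cdot 1}\right) - 5010459} = \sqrt{\left(7 - \sqrt{2} \sqrt{\frac{1}{818} \cdot 1}\right) - 5010459} = \sqrt{\left(7 - \frac{\sqrt{2}}{\sqrt{818}}\right) - 5010459} = \sqrt{\left(7 - \sqrt{2} \frac{\sqrt{818}}{818}\right) - 5010459} = \sqrt{\left(7 - \frac{\sqrt{409}}{409}\right) - 5010459} = \sqrt{-5010452 - \frac{\sqrt{409}}{409}}$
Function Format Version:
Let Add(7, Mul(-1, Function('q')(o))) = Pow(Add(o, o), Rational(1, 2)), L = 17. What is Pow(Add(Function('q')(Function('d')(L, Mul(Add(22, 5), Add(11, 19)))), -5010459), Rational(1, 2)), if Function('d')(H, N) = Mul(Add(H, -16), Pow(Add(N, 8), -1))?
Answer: Mul(Rational(1, 409), Pow(Add(-838153421012, Mul(-409, Pow(409, Rational(1, 2)))), Rational(1, 2))) ≈ Mul(2238.4, I)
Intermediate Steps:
Function('d')(H, N) = Mul(Pow(Add(8, N), -1), Add(-16, H)) (Function('d')(H, N) = Mul(Add(-16, H), Pow(Add(8, N), -1)) = Mul(Pow(Add(8, N), -1), Add(-16, H)))
Function('q')(o) = Add(7, Mul(-1, Pow(2, Rational(1, 2)), Pow(o, Rational(1, 2)))) (Function('q')(o) = Add(7, Mul(-1, Pow(Add(o, o), Rational(1, 2)))) = Add(7, Mul(-1, Pow(Mul(2, o), Rational(1, 2)))) = Add(7, Mul(-1, Mul(Pow(2, Rational(1, 2)), Pow(o, Rational(1, 2))))) = Add(7, Mul(-1, Pow(2, Rational(1, 2)), Pow(o, Rational(1, 2)))))
Pow(Add(Function('q')(Function('d')(L, Mul(Add(22, 5), Add(11, 19)))), -5010459), Rational(1, 2)) = Pow(Add(Add(7, Mul(-1, Pow(2, Rational(1, 2)), Pow(Mul(Pow(Add(8, Mul(Add(22, 5), Add(11, 19))), -1), Add(-16, 17)), Rational(1, 2)))), -5010459), Rational(1, 2)) = Pow(Add(Add(7, Mul(-1, Pow(2, Rational(1, 2)), Pow(Mul(Pow(Add(8, Mul(27, 30)), -1), 1), Rational(1, 2)))), -5010459), Rational(1, 2)) = Pow(Add(Add(7, Mul(-1, Pow(2, Rational(1, 2)), Pow(Mul(Pow(Add(8, 810), -1), 1), Rational(1, 2)))), -5010459), Rational(1, 2)) = Pow(Add(Add(7, Mul(-1, Pow(2, Rational(1, 2)), Pow(Mul(Pow(818, -1), 1), Rational(1, 2)))), -5010459), Rational(1, 2)) = Pow(Add(Add(7, Mul(-1, Pow(2, Rational(1, 2)), Pow(Mul(Rational(1, 818), 1), Rational(1, 2)))), -5010459), Rational(1, 2)) = Pow(Add(Add(7, Mul(-1, Pow(2, Rational(1, 2)), Pow(Rational(1, 818), Rational(1, 2)))), -5010459), Rational(1, 2)) = Pow(Add(Add(7, Mul(-1, Pow(2, Rational(1, 2)), Mul(Rational(1, 818), Pow(818, Rational(1, 2))))), -5010459), Rational(1, 2)) = Pow(Add(Add(7, Mul(Rational(-1, 409), Pow(409, Rational(1, 2)))), -5010459), Rational(1, 2)) = Pow(Add(-5010452, Mul(Rational(-1, 409), Pow(409, Rational(1, 2)))), Rational(1, 2))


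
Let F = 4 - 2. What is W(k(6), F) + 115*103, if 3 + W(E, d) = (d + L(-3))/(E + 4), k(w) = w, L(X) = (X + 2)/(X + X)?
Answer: 710533/60 ≈ 11842.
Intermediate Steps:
L(X) = (2 + X)/(2*X) (L(X) = (2 + X)/((2*X)) = (2 + X)*(1/(2*X)) = (2 + X)/(2*X))
F = 2
W(E, d) = -3 + (⅙ + d)/(4 + E) (W(E, d) = -3 + (d + (½)*(2 - 3)/(-3))/(E + 4) = -3 + (d + (½)*(-⅓)*(-1))/(4 + E) = -3 + (d + ⅙)/(4 + E) = -3 + (⅙ + d)/(4 + E))
W(k(6), F) + 115*103 = (-71/6 + 2 - 3*6)/(4 + 6) + 115*103 = (-71/6 + 2 - 18)/10 + 11845 = (⅒)*(-167/6) + 11845 = -167/60 + 11845 = 710533/60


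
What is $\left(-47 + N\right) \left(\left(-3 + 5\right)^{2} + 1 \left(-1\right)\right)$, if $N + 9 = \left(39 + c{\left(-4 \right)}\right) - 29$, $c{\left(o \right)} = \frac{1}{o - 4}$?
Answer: $- \frac{1107}{8} \approx -138.38$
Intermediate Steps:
$c{\left(o \right)} = \frac{1}{-4 + o}$
$N = \frac{7}{8}$ ($N = -9 - \left(-10 - \frac{1}{-4 - 4}\right) = -9 - \left(-10 + \frac{1}{8}\right) = -9 + \left(\left(39 - \frac{1}{8}\right) - 29\right) = -9 + \left(\frac{311}{8} - 29\right) = -9 + \frac{79}{8} = \frac{7}{8} \approx 0.875$)
$\left(-47 + N\right) \left(\left(-3 + 5\right)^{2} + 1 \left(-1\right)\right) = \left(-47 + \frac{7}{8}\right) \left(\left(-3 + 5\right)^{2} + 1 \left(-1\right)\right) = - \frac{369 \left(2^{2} - 1\right)}{8} = - \frac{369 \left(4 - 1\right)}{8} = \left(- \frac{369}{8}\right) 3 = - \frac{1107}{8}$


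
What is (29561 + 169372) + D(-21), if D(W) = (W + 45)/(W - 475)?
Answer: 12333843/62 ≈ 1.9893e+5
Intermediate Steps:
D(W) = (45 + W)/(-475 + W)
(29561 + 169372) + D(-21) = (29561 + 169372) + (45 - 21)/(-475 - 21) = 198933 + 24/(-496) = 198933 - 1/496*24 = 198933 - 3/62 = 12333843/62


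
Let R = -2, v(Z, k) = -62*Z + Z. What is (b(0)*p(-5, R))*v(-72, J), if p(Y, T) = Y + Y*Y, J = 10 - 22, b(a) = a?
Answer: 0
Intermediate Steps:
J = -12
v(Z, k) = -61*Z
p(Y, T) = Y + Y²
(b(0)*p(-5, R))*v(-72, J) = (0*(-5*(1 - 5)))*(-61*(-72)) = (0*(-5*(-4)))*4392 = (0*20)*4392 = 0*4392 = 0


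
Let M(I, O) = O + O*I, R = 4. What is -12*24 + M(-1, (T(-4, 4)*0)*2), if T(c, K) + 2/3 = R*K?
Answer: -288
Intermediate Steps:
T(c, K) = -⅔ + 4*K
M(I, O) = O + I*O
-12*24 + M(-1, (T(-4, 4)*0)*2) = -12*24 + (((-⅔ + 4*4)*0)*2)*(1 - 1) = -288 + (((-⅔ + 16)*0)*2)*0 = -288 + (((46/3)*0)*2)*0 = -288 + (0*2)*0 = -288 + 0*0 = -288 + 0 = -288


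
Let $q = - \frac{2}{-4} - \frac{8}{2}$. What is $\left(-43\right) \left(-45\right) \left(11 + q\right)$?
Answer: $\frac{29025}{2} \approx 14513.0$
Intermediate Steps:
$q = - \frac{7}{2}$ ($q = \left(-2\right) \left(- \frac{1}{4}\right) - 4 = \frac{1}{2} - 4 = - \frac{7}{2} \approx -3.5$)
$\left(-43\right) \left(-45\right) \left(11 + q\right) = \left(-43\right) \left(-45\right) \left(11 - \frac{7}{2}\right) = 1935 \cdot \frac{15}{2} = \frac{29025}{2}$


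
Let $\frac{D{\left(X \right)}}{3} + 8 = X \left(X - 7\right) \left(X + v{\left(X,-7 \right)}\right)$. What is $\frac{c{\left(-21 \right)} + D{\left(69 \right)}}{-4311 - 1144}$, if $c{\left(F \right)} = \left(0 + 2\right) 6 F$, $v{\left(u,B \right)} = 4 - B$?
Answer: $- \frac{1026444}{5455} \approx -188.17$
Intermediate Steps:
$D{\left(X \right)} = -24 + 3 X \left(-7 + X\right) \left(11 + X\right)$ ($D{\left(X \right)} = -24 + 3 X \left(X - 7\right) \left(X + \left(4 - -7\right)\right) = -24 + 3 X \left(-7 + X\right) \left(X + \left(4 + 7\right)\right) = -24 + 3 X \left(-7 + X\right) \left(X + 11\right) = -24 + 3 X \left(-7 + X\right) \left(11 + X\right)$)
$c{\left(F \right)} = 12 F$ ($c{\left(F \right)} = 2 \cdot 6 F = 12 F$)
$\frac{c{\left(-21 \right)} + D{\left(69 \right)}}{-4311 - 1144} = \frac{12 \left(-21\right) + \left(-24 - 15939 + 3 \cdot 69^{3} + 12 \cdot 69^{2}\right)}{-4311 - 1144} = \frac{-252 + \left(-24 - 15939 + 3 \cdot 328509 + 12 \cdot 4761\right)}{-5455} = \left(-252 + \left(-24 - 15939 + 985527 + 57132\right)\right) \left(- \frac{1}{5455}\right) = \left(-252 + 1026696\right) \left(- \frac{1}{5455}\right) = 1026444 \left(- \frac{1}{5455}\right) = - \frac{1026444}{5455}$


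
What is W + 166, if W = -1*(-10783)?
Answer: 10949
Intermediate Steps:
W = 10783
W + 166 = 10783 + 166 = 10949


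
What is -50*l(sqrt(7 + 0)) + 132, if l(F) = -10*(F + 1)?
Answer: 632 + 500*sqrt(7) ≈ 1954.9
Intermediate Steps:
l(F) = -10 - 10*F (l(F) = -10*(1 + F) = -10 - 10*F)
-50*l(sqrt(7 + 0)) + 132 = -50*(-10 - 10*sqrt(7 + 0)) + 132 = -50*(-10 - 10*sqrt(7)) + 132 = (500 + 500*sqrt(7)) + 132 = 632 + 500*sqrt(7)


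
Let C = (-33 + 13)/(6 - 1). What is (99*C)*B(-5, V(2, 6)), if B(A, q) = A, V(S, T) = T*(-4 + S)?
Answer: 1980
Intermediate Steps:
C = -4 (C = -20/5 = -20*1/5 = -4)
(99*C)*B(-5, V(2, 6)) = (99*(-4))*(-5) = -396*(-5) = 1980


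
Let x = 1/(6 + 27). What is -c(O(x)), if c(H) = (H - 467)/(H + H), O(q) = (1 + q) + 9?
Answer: 7540/331 ≈ 22.779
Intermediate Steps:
x = 1/33 ≈ 0.030303
O(q) = 10 + q
c(H) = (-467 + H)/(2*H) (c(H) = (-467 + H)/((2*H)) = (-467 + H)*(1/(2*H)) = (-467 + H)/(2*H))
-c(O(x)) = -(-467 + (10 + 1/33))/(2*(10 + 1/33)) = -(-467 + 331/33)/(2*331/33) = -33*(-15080)/(2*331*33) = -1*(-7540/331) = 7540/331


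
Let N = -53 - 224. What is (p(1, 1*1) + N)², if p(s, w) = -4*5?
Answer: 88209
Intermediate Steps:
p(s, w) = -20
N = -277
(p(1, 1*1) + N)² = (-20 - 277)² = (-297)² = 88209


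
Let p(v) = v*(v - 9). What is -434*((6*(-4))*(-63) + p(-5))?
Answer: -686588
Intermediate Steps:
p(v) = v*(-9 + v)
-434*((6*(-4))*(-63) + p(-5)) = -434*((6*(-4))*(-63) - 5*(-9 - 5)) = -434*(-24*(-63) - 5*(-14)) = -434*(1512 + 70) = -434*1582 = -686588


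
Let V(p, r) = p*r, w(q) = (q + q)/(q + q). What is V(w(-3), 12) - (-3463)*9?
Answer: 31179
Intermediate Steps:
w(q) = 1 (w(q) = (2*q)/((2*q)) = (2*q)*(1/(2*q)) = 1)
V(w(-3), 12) - (-3463)*9 = 1*12 - (-3463)*9 = 12 - 1*(-31167) = 12 + 31167 = 31179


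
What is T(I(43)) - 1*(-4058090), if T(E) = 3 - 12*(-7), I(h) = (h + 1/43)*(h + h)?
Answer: 4058177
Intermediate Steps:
I(h) = 2*h*(1/43 + h) (I(h) = (h + 1/43)*(2*h) = (1/43 + h)*(2*h) = 2*h*(1/43 + h))
T(E) = 87 (T(E) = 3 + 84 = 87)
T(I(43)) - 1*(-4058090) = 87 - 1*(-4058090) = 87 + 4058090 = 4058177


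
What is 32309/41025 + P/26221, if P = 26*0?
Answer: 32309/41025 ≈ 0.78754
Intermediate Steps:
P = 0
32309/41025 + P/26221 = 32309/41025 + 0/26221 = 32309*(1/41025) + 0*(1/26221) = 32309/41025 + 0 = 32309/41025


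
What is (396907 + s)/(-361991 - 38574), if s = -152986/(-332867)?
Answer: -2402134461/2424270361 ≈ -0.99087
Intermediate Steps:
s = 152986/332867 (s = -152986*(-1/332867) = 152986/332867 ≈ 0.45960)
(396907 + s)/(-361991 - 38574) = (396907 + 152986/332867)/(-361991 - 38574) = (132117395355/332867)/(-400565) = (132117395355/332867)*(-1/400565) = -2402134461/2424270361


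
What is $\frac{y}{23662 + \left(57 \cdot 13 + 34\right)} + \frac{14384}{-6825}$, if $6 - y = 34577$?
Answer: $- \frac{83921269}{23826075} \approx -3.5222$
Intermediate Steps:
$y = -34571$ ($y = 6 - 34577 = -34571$)
$\frac{y}{23662 + \left(57 \cdot 13 + 34\right)} + \frac{14384}{-6825} = - \frac{34571}{23662 + \left(57 \cdot 13 + 34\right)} + \frac{14384}{-6825} = - \frac{34571}{23662 + \left(741 + 34\right)} + 14384 \left(- \frac{1}{6825}\right) = - \frac{34571}{23662 + 775} - \frac{14384}{6825} = - \frac{34571}{24437} - \frac{14384}{6825} = - \frac{83921269}{23826075}$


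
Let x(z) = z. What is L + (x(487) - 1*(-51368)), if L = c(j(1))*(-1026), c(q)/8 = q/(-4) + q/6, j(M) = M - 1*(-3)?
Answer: 54591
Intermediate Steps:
j(M) = 3 + M (j(M) = M + 3 = 3 + M)
c(q) = -2*q/3 (c(q) = 8*(q/(-4) + q/6) = 8*(q*(-¼) + q*(⅙)) = 8*(-q/4 + q/6) = 8*(-q/12) = -2*q/3)
L = 2736 (L = -2*(3 + 1)/3*(-1026) = -⅔*4*(-1026) = -8/3*(-1026) = 2736)
L + (x(487) - 1*(-51368)) = 2736 + (487 - 1*(-51368)) = 2736 + (487 + 51368) = 2736 + 51855 = 54591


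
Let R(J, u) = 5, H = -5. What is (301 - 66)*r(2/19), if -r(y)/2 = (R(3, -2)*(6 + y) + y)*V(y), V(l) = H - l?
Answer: 26533380/361 ≈ 73500.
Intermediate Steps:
V(l) = -5 - l
r(y) = -2*(-5 - y)*(30 + 6*y) (r(y) = -2*(5*(6 + y) + y)*(-5 - y) = -2*((30 + 5*y) + y)*(-5 - y) = -2*(30 + 6*y)*(-5 - y) = -2*(-5 - y)*(30 + 6*y))
(301 - 66)*r(2/19) = (301 - 66)*(12*(5 + 2/19)²) = 235*(12*(5 + 2*(1/19))²) = 235*(12*(5 + 2/19)²) = 235*(12*(97/19)²) = 235*(12*(9409/361)) = 235*(112908/361) = 26533380/361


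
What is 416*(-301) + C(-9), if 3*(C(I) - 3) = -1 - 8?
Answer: -125216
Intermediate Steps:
C(I) = 0 (C(I) = 3 + (-1 - 8)/3 = 3 + (⅓)*(-9) = 3 - 3 = 0)
416*(-301) + C(-9) = 416*(-301) + 0 = -125216 + 0 = -125216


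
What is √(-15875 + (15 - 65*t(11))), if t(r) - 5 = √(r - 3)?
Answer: √(-16185 - 130*√2) ≈ 127.94*I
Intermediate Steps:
t(r) = 5 + √(-3 + r) (t(r) = 5 + √(r - 3) = 5 + √(-3 + r))
√(-15875 + (15 - 65*t(11))) = √(-15875 + (15 - 65*(5 + √(-3 + 11)))) = √(-15875 + (15 - 65*(5 + √8))) = √(-15875 + (15 - 65*(5 + 2*√2))) = √(-15875 + (15 + (-325 - 130*√2))) = √(-15875 + (-310 - 130*√2)) = √(-16185 - 130*√2)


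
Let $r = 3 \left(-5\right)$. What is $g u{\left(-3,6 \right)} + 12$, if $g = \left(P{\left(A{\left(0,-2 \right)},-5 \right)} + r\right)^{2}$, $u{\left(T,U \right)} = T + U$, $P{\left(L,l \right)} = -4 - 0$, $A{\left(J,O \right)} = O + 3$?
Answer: $1095$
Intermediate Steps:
$A{\left(J,O \right)} = 3 + O$
$P{\left(L,l \right)} = -4$ ($P{\left(L,l \right)} = -4 + 0 = -4$)
$r = -15$
$g = 361$ ($g = \left(-4 - 15\right)^{2} = \left(-19\right)^{2} = 361$)
$g u{\left(-3,6 \right)} + 12 = 361 \left(-3 + 6\right) + 12 = 361 \cdot 3 + 12 = 1083 + 12 = 1095$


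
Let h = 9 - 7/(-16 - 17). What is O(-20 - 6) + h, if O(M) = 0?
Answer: 304/33 ≈ 9.2121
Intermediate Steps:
h = 304/33 (h = 9 - 7/(-33) = 9 - 7*(-1/33) = 9 + 7/33 = 304/33 ≈ 9.2121)
O(-20 - 6) + h = 0 + 304/33 = 304/33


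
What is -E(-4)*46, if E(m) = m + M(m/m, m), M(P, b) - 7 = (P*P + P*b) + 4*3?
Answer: -552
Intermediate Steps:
M(P, b) = 19 + P² + P*b (M(P, b) = 7 + ((P*P + P*b) + 4*3) = 7 + ((P² + P*b) + 12) = 7 + (12 + P² + P*b) = 19 + P² + P*b)
E(m) = 20 + 2*m (E(m) = m + (19 + (m/m)² + (m/m)*m) = m + (19 + 1² + 1*m) = m + (19 + 1 + m) = m + (20 + m) = 20 + 2*m)
-E(-4)*46 = -(20 + 2*(-4))*46 = -(20 - 8)*46 = -1*12*46 = -12*46 = -552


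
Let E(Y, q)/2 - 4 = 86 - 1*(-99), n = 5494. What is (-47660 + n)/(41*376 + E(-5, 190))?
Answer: -21083/7897 ≈ -2.6697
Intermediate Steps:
E(Y, q) = 378 (E(Y, q) = 8 + 2*(86 - 1*(-99)) = 8 + 2*(86 + 99) = 8 + 2*185 = 8 + 370 = 378)
(-47660 + n)/(41*376 + E(-5, 190)) = (-47660 + 5494)/(41*376 + 378) = -42166/(15416 + 378) = -42166/15794 = -42166*1/15794 = -21083/7897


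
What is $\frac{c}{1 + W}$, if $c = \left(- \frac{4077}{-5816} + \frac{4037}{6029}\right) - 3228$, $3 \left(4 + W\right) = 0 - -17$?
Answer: $- \frac{339422027901}{280517312} \approx -1210.0$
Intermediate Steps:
$W = \frac{5}{3}$ ($W = -4 + \frac{0 - -17}{3} = -4 + \frac{0 + 17}{3} = -4 + \frac{1}{3} \cdot 17 = -4 + \frac{17}{3} = \frac{5}{3} \approx 1.6667$)
$c = - \frac{113140675967}{35064664}$ ($c = \left(\left(-4077\right) \left(- \frac{1}{5816}\right) + 4037 \cdot \frac{1}{6029}\right) - 3228 = \left(\frac{4077}{5816} + \frac{4037}{6029}\right) - 3228 = \frac{48059425}{35064664} - 3228 = - \frac{113140675967}{35064664} \approx -3226.6$)
$\frac{c}{1 + W} = \frac{1}{1 + \frac{5}{3}} \left(- \frac{113140675967}{35064664}\right) = \frac{1}{\frac{8}{3}} \left(- \frac{113140675967}{35064664}\right) = \frac{3}{8} \left(- \frac{113140675967}{35064664}\right) = - \frac{339422027901}{280517312}$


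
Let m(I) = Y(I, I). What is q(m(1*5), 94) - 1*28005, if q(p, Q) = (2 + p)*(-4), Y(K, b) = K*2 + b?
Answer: -28073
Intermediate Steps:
Y(K, b) = b + 2*K (Y(K, b) = 2*K + b = b + 2*K)
m(I) = 3*I (m(I) = I + 2*I = 3*I)
q(p, Q) = -8 - 4*p
q(m(1*5), 94) - 1*28005 = (-8 - 12*1*5) - 1*28005 = (-8 - 12*5) - 28005 = (-8 - 4*15) - 28005 = (-8 - 60) - 28005 = -68 - 28005 = -28073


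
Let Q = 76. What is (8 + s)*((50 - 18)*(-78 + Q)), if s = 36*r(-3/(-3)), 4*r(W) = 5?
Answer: -3392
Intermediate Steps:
r(W) = 5/4 (r(W) = (¼)*5 = 5/4)
s = 45 (s = 36*(5/4) = 45)
(8 + s)*((50 - 18)*(-78 + Q)) = (8 + 45)*((50 - 18)*(-78 + 76)) = 53*(32*(-2)) = 53*(-64) = -3392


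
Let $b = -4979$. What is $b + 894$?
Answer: $-4085$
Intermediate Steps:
$b + 894 = -4979 + 894 = -4085$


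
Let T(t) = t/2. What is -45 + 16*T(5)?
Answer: -5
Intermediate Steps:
T(t) = t/2 (T(t) = t*(1/2) = t/2)
-45 + 16*T(5) = -45 + 16*((1/2)*5) = -45 + 16*(5/2) = -45 + 40 = -5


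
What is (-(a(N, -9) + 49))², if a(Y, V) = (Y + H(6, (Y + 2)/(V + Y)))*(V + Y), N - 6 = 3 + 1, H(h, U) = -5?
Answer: 2916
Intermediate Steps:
N = 10 (N = 6 + (3 + 1) = 6 + 4 = 10)
a(Y, V) = (-5 + Y)*(V + Y) (a(Y, V) = (Y - 5)*(V + Y) = (-5 + Y)*(V + Y))
(-(a(N, -9) + 49))² = (-((10² - 5*(-9) - 5*10 - 9*10) + 49))² = (-((100 + 45 - 50 - 90) + 49))² = (-(5 + 49))² = (-1*54)² = (-54)² = 2916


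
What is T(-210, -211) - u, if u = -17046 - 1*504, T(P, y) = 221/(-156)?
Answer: 210583/12 ≈ 17549.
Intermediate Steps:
T(P, y) = -17/12 (T(P, y) = 221*(-1/156) = -17/12)
u = -17550 (u = -17046 - 504 = -17550)
T(-210, -211) - u = -17/12 - 1*(-17550) = -17/12 + 17550 = 210583/12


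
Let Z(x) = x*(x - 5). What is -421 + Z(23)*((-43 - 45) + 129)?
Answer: 16553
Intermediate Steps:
Z(x) = x*(-5 + x)
-421 + Z(23)*((-43 - 45) + 129) = -421 + (23*(-5 + 23))*((-43 - 45) + 129) = -421 + (23*18)*(-88 + 129) = -421 + 414*41 = -421 + 16974 = 16553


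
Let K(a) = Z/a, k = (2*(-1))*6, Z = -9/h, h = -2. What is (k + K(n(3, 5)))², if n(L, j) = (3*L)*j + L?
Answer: 145161/1024 ≈ 141.76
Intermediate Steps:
n(L, j) = L + 3*L*j (n(L, j) = 3*L*j + L = L + 3*L*j)
Z = 9/2 (Z = -9/(-2) = -9*(-½) = 9/2 ≈ 4.5000)
k = -12 (k = -2*6 = -12)
K(a) = 9/(2*a)
(k + K(n(3, 5)))² = (-12 + 9/(2*((3*(1 + 3*5)))))² = (-12 + 9/(2*((3*(1 + 15)))))² = (-12 + 9/(2*((3*16))))² = (-12 + (9/2)/48)² = (-12 + (9/2)*(1/48))² = (-12 + 3/32)² = (-381/32)² = 145161/1024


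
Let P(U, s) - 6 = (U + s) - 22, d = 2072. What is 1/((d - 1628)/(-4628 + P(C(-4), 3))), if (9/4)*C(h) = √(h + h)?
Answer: -1547/148 + 2*I*√2/999 ≈ -10.453 + 0.0028313*I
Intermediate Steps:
C(h) = 4*√2*√h/9 (C(h) = 4*√(h + h)/9 = 4*√(2*h)/9 = 4*(√2*√h)/9 = 4*√2*√h/9)
P(U, s) = -16 + U + s (P(U, s) = 6 + ((U + s) - 22) = 6 + (-22 + U + s) = -16 + U + s)
1/((d - 1628)/(-4628 + P(C(-4), 3))) = 1/((2072 - 1628)/(-4628 + (-16 + 4*√2*√(-4)/9 + 3))) = 1/(444/(-4628 + (-16 + 4*√2*(2*I)/9 + 3))) = 1/(444/(-4628 + (-16 + 8*I*√2/9 + 3))) = 1/(444/(-4628 + (-13 + 8*I*√2/9))) = 1/(444/(-4641 + 8*I*√2/9)) = -1547/148 + 2*I*√2/999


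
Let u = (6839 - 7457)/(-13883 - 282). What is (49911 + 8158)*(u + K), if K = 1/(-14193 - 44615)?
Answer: 2109599095351/833015320 ≈ 2532.5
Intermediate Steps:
u = 618/14165 (u = -618/(-14165) = -618*(-1/14165) = 618/14165 ≈ 0.043629)
K = -1/58808 (K = 1/(-58808) = -1/58808 ≈ -1.7004e-5)
(49911 + 8158)*(u + K) = (49911 + 8158)*(618/14165 - 1/58808) = 58069*(36329179/833015320) = 2109599095351/833015320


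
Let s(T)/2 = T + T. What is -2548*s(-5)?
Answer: 50960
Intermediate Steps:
s(T) = 4*T (s(T) = 2*(T + T) = 2*(2*T) = 4*T)
-2548*s(-5) = -10192*(-5) = -2548*(-20) = 50960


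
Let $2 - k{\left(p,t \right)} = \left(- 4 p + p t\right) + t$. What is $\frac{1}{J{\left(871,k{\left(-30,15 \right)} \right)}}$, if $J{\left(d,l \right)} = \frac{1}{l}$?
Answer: $317$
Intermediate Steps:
$k{\left(p,t \right)} = 2 - t + 4 p - p t$ ($k{\left(p,t \right)} = 2 - \left(\left(- 4 p + p t\right) + t\right) = 2 - \left(t - 4 p + p t\right) = 2 - t + 4 p - p t$)
$\frac{1}{J{\left(871,k{\left(-30,15 \right)} \right)}} = \frac{1}{\frac{1}{2 - 15 + 4 \left(-30\right) - \left(-30\right) 15}} = \frac{1}{\frac{1}{2 - 15 - 120 + 450}} = \frac{1}{\frac{1}{317}} = 317$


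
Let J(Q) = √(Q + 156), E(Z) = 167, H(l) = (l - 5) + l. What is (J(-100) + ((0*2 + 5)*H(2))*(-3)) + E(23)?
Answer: 182 + 2*√14 ≈ 189.48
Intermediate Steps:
H(l) = -5 + 2*l (H(l) = (-5 + l) + l = -5 + 2*l)
J(Q) = √(156 + Q)
(J(-100) + ((0*2 + 5)*H(2))*(-3)) + E(23) = (√(156 - 100) + ((0*2 + 5)*(-5 + 2*2))*(-3)) + 167 = (√56 + ((0 + 5)*(-5 + 4))*(-3)) + 167 = (2*√14 + (5*(-1))*(-3)) + 167 = (2*√14 - 5*(-3)) + 167 = (2*√14 + 15) + 167 = (15 + 2*√14) + 167 = 182 + 2*√14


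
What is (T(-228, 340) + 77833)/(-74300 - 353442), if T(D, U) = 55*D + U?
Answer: -65633/427742 ≈ -0.15344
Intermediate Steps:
T(D, U) = U + 55*D
(T(-228, 340) + 77833)/(-74300 - 353442) = ((340 + 55*(-228)) + 77833)/(-74300 - 353442) = ((340 - 12540) + 77833)/(-427742) = (-12200 + 77833)*(-1/427742) = 65633*(-1/427742) = -65633/427742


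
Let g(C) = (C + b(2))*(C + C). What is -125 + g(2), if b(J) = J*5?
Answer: -77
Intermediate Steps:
b(J) = 5*J
g(C) = 2*C*(10 + C) (g(C) = (C + 5*2)*(C + C) = (C + 10)*(2*C) = (10 + C)*(2*C) = 2*C*(10 + C))
-125 + g(2) = -125 + 2*2*(10 + 2) = -125 + 2*2*12 = -125 + 48 = -77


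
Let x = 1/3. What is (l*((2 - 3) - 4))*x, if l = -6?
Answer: 10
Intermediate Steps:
x = 1/3 ≈ 0.33333
(l*((2 - 3) - 4))*x = -6*((2 - 3) - 4)*(1/3) = -6*(-1 - 4)*(1/3) = -6*(-5)*(1/3) = 30*(1/3) = 10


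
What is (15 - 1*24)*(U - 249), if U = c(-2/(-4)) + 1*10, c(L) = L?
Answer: 4293/2 ≈ 2146.5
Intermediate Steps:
U = 21/2 (U = -2/(-4) + 1*10 = -2*(-¼) + 10 = ½ + 10 = 21/2 ≈ 10.500)
(15 - 1*24)*(U - 249) = (15 - 1*24)*(21/2 - 249) = (15 - 24)*(-477/2) = -9*(-477/2) = 4293/2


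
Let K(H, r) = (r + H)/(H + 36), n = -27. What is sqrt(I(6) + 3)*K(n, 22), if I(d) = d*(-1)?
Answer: -5*I*sqrt(3)/9 ≈ -0.96225*I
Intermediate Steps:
I(d) = -d
K(H, r) = (H + r)/(36 + H)
sqrt(I(6) + 3)*K(n, 22) = sqrt(-1*6 + 3)*((-27 + 22)/(36 - 27)) = sqrt(-6 + 3)*(-5/9) = sqrt(-3)*((1/9)*(-5)) = (I*sqrt(3))*(-5/9) = -5*I*sqrt(3)/9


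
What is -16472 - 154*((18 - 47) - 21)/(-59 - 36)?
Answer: -314508/19 ≈ -16553.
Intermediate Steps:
-16472 - 154*((18 - 47) - 21)/(-59 - 36) = -16472 - 154*(-29 - 21)/(-95) = -16472 - 154*(-50*(-1/95)) = -16472 - 154*10/19 = -16472 - 1*1540/19 = -16472 - 1540/19 = -314508/19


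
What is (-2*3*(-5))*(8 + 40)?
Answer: 1440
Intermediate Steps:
(-2*3*(-5))*(8 + 40) = -6*(-5)*48 = 30*48 = 1440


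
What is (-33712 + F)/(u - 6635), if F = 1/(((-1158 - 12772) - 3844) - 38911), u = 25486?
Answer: -1910964721/1068568935 ≈ -1.7883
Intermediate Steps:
F = -1/56685 (F = 1/((-13930 - 3844) - 38911) = 1/(-17774 - 38911) = 1/(-56685) = -1/56685 ≈ -1.7641e-5)
(-33712 + F)/(u - 6635) = (-33712 - 1/56685)/(25486 - 6635) = -1910964721/56685/18851 = -1910964721/56685*1/18851 = -1910964721/1068568935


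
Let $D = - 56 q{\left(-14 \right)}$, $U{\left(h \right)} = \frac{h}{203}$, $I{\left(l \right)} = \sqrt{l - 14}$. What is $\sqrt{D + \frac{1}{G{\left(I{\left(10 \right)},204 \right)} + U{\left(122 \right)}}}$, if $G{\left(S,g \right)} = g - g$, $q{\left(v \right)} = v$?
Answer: $\frac{\sqrt{11693822}}{122} \approx 28.03$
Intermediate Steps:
$I{\left(l \right)} = \sqrt{-14 + l}$
$G{\left(S,g \right)} = 0$
$U{\left(h \right)} = \frac{h}{203}$ ($U{\left(h \right)} = h \frac{1}{203} = \frac{h}{203}$)
$D = 784$ ($D = \left(-56\right) \left(-14\right) = 784$)
$\sqrt{D + \frac{1}{G{\left(I{\left(10 \right)},204 \right)} + U{\left(122 \right)}}} = \sqrt{784 + \frac{1}{0 + \frac{1}{203} \cdot 122}} = \sqrt{784 + \frac{1}{0 + \frac{122}{203}}} = \sqrt{784 + \frac{1}{\frac{122}{203}}} = \sqrt{784 + \frac{203}{122}} = \sqrt{\frac{95851}{122}} = \frac{\sqrt{11693822}}{122}$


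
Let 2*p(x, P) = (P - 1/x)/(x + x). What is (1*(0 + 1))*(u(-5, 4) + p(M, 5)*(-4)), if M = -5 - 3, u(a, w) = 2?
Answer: 169/64 ≈ 2.6406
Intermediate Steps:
M = -8
p(x, P) = (P - 1/x)/(4*x) (p(x, P) = ((P - 1/x)/(x + x))/2 = ((P - 1/x)/((2*x)))/2 = ((P - 1/x)*(1/(2*x)))/2 = ((P - 1/x)/(2*x))/2 = (P - 1/x)/(4*x))
(1*(0 + 1))*(u(-5, 4) + p(M, 5)*(-4)) = (1*(0 + 1))*(2 + ((¼)*(-1 + 5*(-8))/(-8)²)*(-4)) = (1*1)*(2 + ((¼)*(1/64)*(-1 - 40))*(-4)) = 1*(2 + ((¼)*(1/64)*(-41))*(-4)) = 1*(2 - 41/256*(-4)) = 1*(2 + 41/64) = 1*(169/64) = 169/64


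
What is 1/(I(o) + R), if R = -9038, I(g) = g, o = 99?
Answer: -1/8939 ≈ -0.00011187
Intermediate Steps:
1/(I(o) + R) = 1/(99 - 9038) = 1/(-8939) = -1/8939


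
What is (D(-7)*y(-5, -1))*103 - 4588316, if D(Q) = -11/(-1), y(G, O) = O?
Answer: -4589449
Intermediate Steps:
D(Q) = 11 (D(Q) = -11*(-1) = 11)
(D(-7)*y(-5, -1))*103 - 4588316 = (11*(-1))*103 - 4588316 = -11*103 - 4588316 = -1133 - 4588316 = -4589449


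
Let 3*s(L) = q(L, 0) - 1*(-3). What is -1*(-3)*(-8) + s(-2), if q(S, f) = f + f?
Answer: -23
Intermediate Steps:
q(S, f) = 2*f
s(L) = 1 (s(L) = (2*0 - 1*(-3))/3 = (0 + 3)/3 = (⅓)*3 = 1)
-1*(-3)*(-8) + s(-2) = -1*(-3)*(-8) + 1 = 3*(-8) + 1 = -24 + 1 = -23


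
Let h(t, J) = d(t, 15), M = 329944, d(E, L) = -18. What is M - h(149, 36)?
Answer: 329962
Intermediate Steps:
h(t, J) = -18
M - h(149, 36) = 329944 - 1*(-18) = 329944 + 18 = 329962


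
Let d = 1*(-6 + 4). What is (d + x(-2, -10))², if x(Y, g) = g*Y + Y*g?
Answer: 1444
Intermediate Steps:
x(Y, g) = 2*Y*g (x(Y, g) = Y*g + Y*g = 2*Y*g)
d = -2 (d = 1*(-2) = -2)
(d + x(-2, -10))² = (-2 + 2*(-2)*(-10))² = (-2 + 40)² = 38² = 1444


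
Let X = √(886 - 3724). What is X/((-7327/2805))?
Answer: -165*I*√2838/431 ≈ -20.395*I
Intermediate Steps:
X = I*√2838 (X = √(-2838) = I*√2838 ≈ 53.273*I)
X/((-7327/2805)) = (I*√2838)/((-7327/2805)) = (I*√2838)/((-7327*1/2805)) = (I*√2838)/(-431/165) = (I*√2838)*(-165/431) = -165*I*√2838/431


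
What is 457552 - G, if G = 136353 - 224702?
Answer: 545901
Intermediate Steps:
G = -88349
457552 - G = 457552 - 1*(-88349) = 457552 + 88349 = 545901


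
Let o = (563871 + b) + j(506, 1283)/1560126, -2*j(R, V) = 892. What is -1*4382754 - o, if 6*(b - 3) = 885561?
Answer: -7947627411463/1560126 ≈ -5.0942e+6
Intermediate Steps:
j(R, V) = -446 (j(R, V) = -½*892 = -446)
b = 295193/2 (b = 3 + (⅙)*885561 = 3 + 295187/2 = 295193/2 ≈ 1.4760e+5)
o = 1109978944459/1560126 (o = (563871 + 295193/2) - 446/1560126 = 1422935/2 - 446*1/1560126 = 1422935/2 - 223/780063 = 1109978944459/1560126 ≈ 7.1147e+5)
-1*4382754 - o = -1*4382754 - 1*1109978944459/1560126 = -4382754 - 1109978944459/1560126 = -7947627411463/1560126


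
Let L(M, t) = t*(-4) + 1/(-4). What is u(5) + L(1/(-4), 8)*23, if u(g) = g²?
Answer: -2867/4 ≈ -716.75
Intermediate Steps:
L(M, t) = -¼ - 4*t (L(M, t) = -4*t - ¼ = -¼ - 4*t)
u(5) + L(1/(-4), 8)*23 = 5² + (-¼ - 4*8)*23 = 25 + (-¼ - 32)*23 = 25 - 129/4*23 = 25 - 2967/4 = -2867/4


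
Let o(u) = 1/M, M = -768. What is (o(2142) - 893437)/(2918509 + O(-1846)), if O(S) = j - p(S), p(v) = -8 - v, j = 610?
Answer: -686159617/2240471808 ≈ -0.30626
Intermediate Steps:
o(u) = -1/768 (o(u) = 1/(-768) = -1/768)
O(S) = 618 + S (O(S) = 610 - (-8 - S) = 610 + (8 + S) = 618 + S)
(o(2142) - 893437)/(2918509 + O(-1846)) = (-1/768 - 893437)/(2918509 + (618 - 1846)) = -686159617/(768*(2918509 - 1228)) = -686159617/768/2917281 = -686159617/768*1/2917281 = -686159617/2240471808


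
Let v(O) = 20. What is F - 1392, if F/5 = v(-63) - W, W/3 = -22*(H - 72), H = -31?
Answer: -35282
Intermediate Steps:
W = 6798 (W = 3*(-22*(-31 - 72)) = 3*(-22*(-103)) = 3*2266 = 6798)
F = -33890 (F = 5*(20 - 1*6798) = 5*(20 - 6798) = 5*(-6778) = -33890)
F - 1392 = -33890 - 1392 = -35282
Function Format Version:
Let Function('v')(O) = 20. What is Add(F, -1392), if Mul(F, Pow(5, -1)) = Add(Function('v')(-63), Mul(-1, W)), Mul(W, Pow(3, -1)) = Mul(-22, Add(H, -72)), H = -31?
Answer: -35282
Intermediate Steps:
W = 6798 (W = Mul(3, Mul(-22, Add(-31, -72))) = Mul(3, Mul(-22, -103)) = Mul(3, 2266) = 6798)
F = -33890 (F = Mul(5, Add(20, Mul(-1, 6798))) = Mul(5, Add(20, -6798)) = Mul(5, -6778) = -33890)
Add(F, -1392) = Add(-33890, -1392) = -35282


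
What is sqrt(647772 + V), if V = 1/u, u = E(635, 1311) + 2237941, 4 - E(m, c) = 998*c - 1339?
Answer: sqrt(62372237108780922)/310302 ≈ 804.84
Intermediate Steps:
E(m, c) = 1343 - 998*c (E(m, c) = 4 - (998*c - 1339) = 4 - (-1339 + 998*c) = 4 + (1339 - 998*c) = 1343 - 998*c)
u = 930906 (u = (1343 - 998*1311) + 2237941 = (1343 - 1308378) + 2237941 = -1307035 + 2237941 = 930906)
V = 1/930906 ≈ 1.0742e-6
sqrt(647772 + V) = sqrt(647772 + 1/930906) = sqrt(603014841433/930906) = sqrt(62372237108780922)/310302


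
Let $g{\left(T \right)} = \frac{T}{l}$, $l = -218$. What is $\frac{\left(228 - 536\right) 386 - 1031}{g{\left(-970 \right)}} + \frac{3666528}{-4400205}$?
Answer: $- \frac{3834507350409}{142273295} \approx -26952.0$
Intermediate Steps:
$g{\left(T \right)} = - \frac{T}{218}$ ($g{\left(T \right)} = \frac{T}{-218} = T \left(- \frac{1}{218}\right) = - \frac{T}{218}$)
$\frac{\left(228 - 536\right) 386 - 1031}{g{\left(-970 \right)}} + \frac{3666528}{-4400205} = \frac{\left(228 - 536\right) 386 - 1031}{\left(- \frac{1}{218}\right) \left(-970\right)} + \frac{3666528}{-4400205} = \frac{\left(228 - 536\right) 386 - 1031}{\frac{485}{109}} + 3666528 \left(- \frac{1}{4400205}\right) = \left(\left(-308\right) 386 - 1031\right) \frac{109}{485} - \frac{1222176}{1466735} = \left(-118888 - 1031\right) \frac{109}{485} - \frac{1222176}{1466735} = \left(-119919\right) \frac{109}{485} - \frac{1222176}{1466735} = - \frac{13071171}{485} - \frac{1222176}{1466735} = - \frac{3834507350409}{142273295}$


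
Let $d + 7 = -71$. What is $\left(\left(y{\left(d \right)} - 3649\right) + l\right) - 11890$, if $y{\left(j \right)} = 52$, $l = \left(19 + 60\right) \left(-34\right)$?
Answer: $-18173$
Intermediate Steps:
$d = -78$ ($d = -7 - 71 = -78$)
$l = -2686$ ($l = 79 \left(-34\right) = -2686$)
$\left(\left(y{\left(d \right)} - 3649\right) + l\right) - 11890 = \left(\left(52 - 3649\right) - 2686\right) - 11890 = \left(-3597 - 2686\right) - 11890 = -6283 - 11890 = -18173$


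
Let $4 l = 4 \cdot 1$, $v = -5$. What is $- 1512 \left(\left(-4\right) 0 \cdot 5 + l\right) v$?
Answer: $7560$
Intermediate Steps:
$l = 1$ ($l = \frac{4 \cdot 1}{4} = \frac{1}{4} \cdot 4 = 1$)
$- 1512 \left(\left(-4\right) 0 \cdot 5 + l\right) v = - 1512 \left(\left(-4\right) 0 \cdot 5 + 1\right) \left(-5\right) = - 1512 \left(0 \cdot 5 + 1\right) \left(-5\right) = - 1512 \left(0 + 1\right) \left(-5\right) = - 1512 \cdot 1 \left(-5\right) = \left(-1512\right) \left(-5\right) = 7560$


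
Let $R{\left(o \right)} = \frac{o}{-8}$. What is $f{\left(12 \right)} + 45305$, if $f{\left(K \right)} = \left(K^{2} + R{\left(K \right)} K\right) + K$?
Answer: $45443$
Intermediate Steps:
$R{\left(o \right)} = - \frac{o}{8}$ ($R{\left(o \right)} = o \left(- \frac{1}{8}\right) = - \frac{o}{8}$)
$f{\left(K \right)} = K + \frac{7 K^{2}}{8}$ ($f{\left(K \right)} = \left(K^{2} + - \frac{K}{8} K\right) + K = \left(K^{2} - \frac{K^{2}}{8}\right) + K = \frac{7 K^{2}}{8} + K = K + \frac{7 K^{2}}{8}$)
$f{\left(12 \right)} + 45305 = \frac{1}{8} \cdot 12 \left(8 + 7 \cdot 12\right) + 45305 = \frac{1}{8} \cdot 12 \left(8 + 84\right) + 45305 = \frac{1}{8} \cdot 12 \cdot 92 + 45305 = 138 + 45305 = 45443$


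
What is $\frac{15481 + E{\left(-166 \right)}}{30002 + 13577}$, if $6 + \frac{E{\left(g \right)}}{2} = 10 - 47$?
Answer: $\frac{15395}{43579} \approx 0.35327$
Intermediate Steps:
$E{\left(g \right)} = -86$ ($E{\left(g \right)} = -12 + 2 \left(10 - 47\right) = -12 + 2 \left(-37\right) = -12 - 74 = -86$)
$\frac{15481 + E{\left(-166 \right)}}{30002 + 13577} = \frac{15481 - 86}{30002 + 13577} = \frac{15395}{43579}$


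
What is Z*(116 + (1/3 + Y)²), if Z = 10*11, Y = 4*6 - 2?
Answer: 608630/9 ≈ 67626.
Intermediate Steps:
Y = 22 (Y = 24 - 2 = 22)
Z = 110
Z*(116 + (1/3 + Y)²) = 110*(116 + (1/3 + 22)²) = 110*(116 + (⅓ + 22)²) = 110*(116 + (67/3)²) = 110*(116 + 4489/9) = 110*(5533/9) = 608630/9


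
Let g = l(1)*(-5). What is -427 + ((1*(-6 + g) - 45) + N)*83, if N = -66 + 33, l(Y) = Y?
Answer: -7814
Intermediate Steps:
g = -5 (g = 1*(-5) = -5)
N = -33
-427 + ((1*(-6 + g) - 45) + N)*83 = -427 + ((1*(-6 - 5) - 45) - 33)*83 = -427 + ((1*(-11) - 45) - 33)*83 = -427 + ((-11 - 45) - 33)*83 = -427 + (-56 - 33)*83 = -427 - 89*83 = -427 - 7387 = -7814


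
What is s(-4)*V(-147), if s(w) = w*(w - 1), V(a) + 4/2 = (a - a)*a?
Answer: -40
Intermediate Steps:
V(a) = -2 (V(a) = -2 + (a - a)*a = -2 + 0*a = -2 + 0 = -2)
s(w) = w*(-1 + w)
s(-4)*V(-147) = -4*(-1 - 4)*(-2) = -4*(-5)*(-2) = 20*(-2) = -40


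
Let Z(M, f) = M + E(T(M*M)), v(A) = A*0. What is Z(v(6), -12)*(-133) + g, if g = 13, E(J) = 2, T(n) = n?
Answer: -253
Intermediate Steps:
v(A) = 0
Z(M, f) = 2 + M (Z(M, f) = M + 2 = 2 + M)
Z(v(6), -12)*(-133) + g = (2 + 0)*(-133) + 13 = 2*(-133) + 13 = -266 + 13 = -253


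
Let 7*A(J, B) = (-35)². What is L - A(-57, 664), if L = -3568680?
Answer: -3568855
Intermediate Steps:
A(J, B) = 175 (A(J, B) = (⅐)*(-35)² = (⅐)*1225 = 175)
L - A(-57, 664) = -3568680 - 1*175 = -3568680 - 175 = -3568855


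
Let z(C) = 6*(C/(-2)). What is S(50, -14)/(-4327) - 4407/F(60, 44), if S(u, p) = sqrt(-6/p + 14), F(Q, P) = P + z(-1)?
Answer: -4407/47 - sqrt(707)/30289 ≈ -93.767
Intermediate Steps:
z(C) = -3*C (z(C) = 6*(C*(-1/2)) = 6*(-C/2) = -3*C)
F(Q, P) = 3 + P (F(Q, P) = P - 3*(-1) = P + 3 = 3 + P)
S(u, p) = sqrt(14 - 6/p)
S(50, -14)/(-4327) - 4407/F(60, 44) = sqrt(14 - 6/(-14))/(-4327) - 4407/(3 + 44) = sqrt(14 - 6*(-1/14))*(-1/4327) - 4407/47 = sqrt(14 + 3/7)*(-1/4327) - 4407*1/47 = sqrt(101/7)*(-1/4327) - 4407/47 = (sqrt(707)/7)*(-1/4327) - 4407/47 = -sqrt(707)/30289 - 4407/47 = -4407/47 - sqrt(707)/30289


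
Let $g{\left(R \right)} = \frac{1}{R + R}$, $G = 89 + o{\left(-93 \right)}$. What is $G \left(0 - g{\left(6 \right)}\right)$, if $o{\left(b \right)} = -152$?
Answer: $\frac{21}{4} \approx 5.25$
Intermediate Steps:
$G = -63$ ($G = 89 - 152 = -63$)
$g{\left(R \right)} = \frac{1}{2 R}$
$G \left(0 - g{\left(6 \right)}\right) = - 63 \left(0 - \frac{1}{2 \cdot 6}\right) = - 63 \left(0 - \frac{1}{2} \cdot \frac{1}{6}\right) = - 63 \left(0 - \frac{1}{12}\right) = \left(-63\right) \left(- \frac{1}{12}\right) = \frac{21}{4}$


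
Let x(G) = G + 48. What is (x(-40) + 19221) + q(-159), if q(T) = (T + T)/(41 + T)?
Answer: 1134670/59 ≈ 19232.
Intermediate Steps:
q(T) = 2*T/(41 + T) (q(T) = (2*T)/(41 + T) = 2*T/(41 + T))
x(G) = 48 + G
(x(-40) + 19221) + q(-159) = ((48 - 40) + 19221) + 2*(-159)/(41 - 159) = (8 + 19221) + 2*(-159)/(-118) = 19229 + 2*(-159)*(-1/118) = 19229 + 159/59 = 1134670/59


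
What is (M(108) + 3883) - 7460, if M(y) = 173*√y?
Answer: -3577 + 1038*√3 ≈ -1779.1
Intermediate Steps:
(M(108) + 3883) - 7460 = (173*√108 + 3883) - 7460 = (173*(6*√3) + 3883) - 7460 = (1038*√3 + 3883) - 7460 = (3883 + 1038*√3) - 7460 = -3577 + 1038*√3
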